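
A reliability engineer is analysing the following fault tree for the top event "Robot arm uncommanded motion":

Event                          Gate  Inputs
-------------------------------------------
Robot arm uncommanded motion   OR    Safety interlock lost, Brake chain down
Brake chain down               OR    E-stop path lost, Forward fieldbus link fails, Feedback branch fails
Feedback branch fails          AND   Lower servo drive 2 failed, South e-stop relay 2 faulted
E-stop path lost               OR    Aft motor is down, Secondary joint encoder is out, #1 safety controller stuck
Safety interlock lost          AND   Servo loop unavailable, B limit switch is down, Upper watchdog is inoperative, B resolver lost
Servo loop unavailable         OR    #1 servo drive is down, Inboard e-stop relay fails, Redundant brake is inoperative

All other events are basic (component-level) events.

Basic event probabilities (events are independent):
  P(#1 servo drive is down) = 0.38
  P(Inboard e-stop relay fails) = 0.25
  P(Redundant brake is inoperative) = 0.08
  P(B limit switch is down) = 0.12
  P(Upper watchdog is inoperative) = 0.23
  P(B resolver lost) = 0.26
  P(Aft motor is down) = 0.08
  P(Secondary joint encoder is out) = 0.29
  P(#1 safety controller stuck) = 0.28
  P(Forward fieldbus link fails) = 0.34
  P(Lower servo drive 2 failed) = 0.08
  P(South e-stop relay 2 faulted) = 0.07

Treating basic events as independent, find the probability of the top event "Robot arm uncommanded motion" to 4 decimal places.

0.6926

P(Servo loop unavailable) [OR] = 1 − (1−0.38) × (1−0.25) × (1−0.08) = 0.572200
P(Safety interlock lost) [AND] = 0.572200 × 0.12 × 0.23 × 0.26 = 0.004106
P(E-stop path lost) [OR] = 1 − (1−0.08) × (1−0.29) × (1−0.28) = 0.529696
P(Feedback branch fails) [AND] = 0.08 × 0.07 = 0.005600
P(Brake chain down) [OR] = 1 − (1−0.529696) × (1−0.34) × (1−0.005600) = 0.691338
P(Robot arm uncommanded motion) [OR] = 1 − (1−0.004106) × (1−0.691338) = 0.692605
Rounded to 4 decimal places: P(Robot arm uncommanded motion) ≈ 0.6926.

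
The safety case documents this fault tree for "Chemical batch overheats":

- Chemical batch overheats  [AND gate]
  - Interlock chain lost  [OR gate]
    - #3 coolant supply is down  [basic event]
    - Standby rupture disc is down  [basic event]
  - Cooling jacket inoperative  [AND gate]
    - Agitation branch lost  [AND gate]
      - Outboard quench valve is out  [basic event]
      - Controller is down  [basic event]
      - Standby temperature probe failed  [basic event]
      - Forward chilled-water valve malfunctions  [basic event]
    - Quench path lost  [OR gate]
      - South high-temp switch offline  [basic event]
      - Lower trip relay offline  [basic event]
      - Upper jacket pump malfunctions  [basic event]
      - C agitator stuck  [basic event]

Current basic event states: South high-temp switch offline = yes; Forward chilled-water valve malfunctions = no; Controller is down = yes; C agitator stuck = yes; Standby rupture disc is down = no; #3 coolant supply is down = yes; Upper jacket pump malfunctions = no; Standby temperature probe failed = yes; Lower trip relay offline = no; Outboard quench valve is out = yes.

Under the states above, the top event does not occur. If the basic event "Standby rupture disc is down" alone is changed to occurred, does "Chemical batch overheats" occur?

No

Counterfactual: set "Standby rupture disc is down" to occurred.
Interlock chain lost [OR]: #3 coolant supply is down=occurs, Standby rupture disc is down=occurs → at least one input occurs → occurs.
Agitation branch lost [AND]: Outboard quench valve is out=occurs, Controller is down=occurs, Standby temperature probe failed=occurs, Forward chilled-water valve malfunctions=not → not all inputs occur → does not occur.
Quench path lost [OR]: South high-temp switch offline=occurs, Lower trip relay offline=not, Upper jacket pump malfunctions=not, C agitator stuck=occurs → at least one input occurs → occurs.
Cooling jacket inoperative [AND]: Agitation branch lost=not, Quench path lost=occurs → not all inputs occur → does not occur.
Chemical batch overheats [AND]: Interlock chain lost=occurs, Cooling jacket inoperative=not → not all inputs occur → does not occur.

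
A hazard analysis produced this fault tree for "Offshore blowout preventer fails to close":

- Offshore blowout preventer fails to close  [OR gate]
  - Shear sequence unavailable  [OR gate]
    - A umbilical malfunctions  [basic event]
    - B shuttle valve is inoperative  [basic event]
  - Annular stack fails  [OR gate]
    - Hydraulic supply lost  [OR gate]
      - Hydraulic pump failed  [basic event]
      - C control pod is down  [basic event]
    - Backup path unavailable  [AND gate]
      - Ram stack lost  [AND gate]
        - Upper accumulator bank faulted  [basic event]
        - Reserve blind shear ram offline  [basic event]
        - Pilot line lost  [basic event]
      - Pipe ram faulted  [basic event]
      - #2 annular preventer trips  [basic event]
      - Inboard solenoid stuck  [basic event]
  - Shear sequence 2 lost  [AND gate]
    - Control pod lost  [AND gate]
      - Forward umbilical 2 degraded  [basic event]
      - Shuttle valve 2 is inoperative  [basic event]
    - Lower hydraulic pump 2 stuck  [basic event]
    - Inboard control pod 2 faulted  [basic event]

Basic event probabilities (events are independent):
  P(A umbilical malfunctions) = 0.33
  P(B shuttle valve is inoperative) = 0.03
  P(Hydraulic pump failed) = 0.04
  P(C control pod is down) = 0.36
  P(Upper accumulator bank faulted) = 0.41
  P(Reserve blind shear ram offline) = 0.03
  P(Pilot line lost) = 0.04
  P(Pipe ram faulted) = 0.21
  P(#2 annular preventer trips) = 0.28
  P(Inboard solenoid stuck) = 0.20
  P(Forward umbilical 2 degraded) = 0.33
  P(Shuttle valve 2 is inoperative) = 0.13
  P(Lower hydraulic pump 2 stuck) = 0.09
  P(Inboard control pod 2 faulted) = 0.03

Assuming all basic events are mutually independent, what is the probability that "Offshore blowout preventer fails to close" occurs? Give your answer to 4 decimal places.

0.6008

P(Shear sequence unavailable) [OR] = 1 − (1−0.33) × (1−0.03) = 0.350100
P(Hydraulic supply lost) [OR] = 1 − (1−0.04) × (1−0.36) = 0.385600
P(Ram stack lost) [AND] = 0.41 × 0.03 × 0.04 = 0.000492
P(Backup path unavailable) [AND] = 0.000492 × 0.21 × 0.28 × 0.20 = 0.000006
P(Annular stack fails) [OR] = 1 − (1−0.385600) × (1−0.000006) = 0.385604
P(Control pod lost) [AND] = 0.33 × 0.13 = 0.042900
P(Shear sequence 2 lost) [AND] = 0.042900 × 0.09 × 0.03 = 0.000116
P(Offshore blowout preventer fails to close) [OR] = 1 − (1−0.350100) × (1−0.385604) × (1−0.000116) = 0.600750
Rounded to 4 decimal places: P(Offshore blowout preventer fails to close) ≈ 0.6008.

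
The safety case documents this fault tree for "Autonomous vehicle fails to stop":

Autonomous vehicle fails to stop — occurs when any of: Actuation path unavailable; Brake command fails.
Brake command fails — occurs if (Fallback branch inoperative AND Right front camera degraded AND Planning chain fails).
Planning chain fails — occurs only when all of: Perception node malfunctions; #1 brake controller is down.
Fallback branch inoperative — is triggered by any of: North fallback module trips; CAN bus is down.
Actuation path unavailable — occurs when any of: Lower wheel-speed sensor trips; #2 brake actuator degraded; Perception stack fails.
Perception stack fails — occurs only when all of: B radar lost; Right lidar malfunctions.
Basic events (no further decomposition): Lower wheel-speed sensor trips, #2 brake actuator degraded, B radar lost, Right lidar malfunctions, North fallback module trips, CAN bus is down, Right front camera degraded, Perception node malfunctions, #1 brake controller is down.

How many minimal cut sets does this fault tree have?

5

Perception stack fails [AND]: one cut set from each child combined → 1 × 1 = 1 cut set(s).
Actuation path unavailable [OR]: union of children's cut sets → 3 cut set(s).
Fallback branch inoperative [OR]: union of children's cut sets → 2 cut set(s).
Planning chain fails [AND]: one cut set from each child combined → 1 × 1 = 1 cut set(s).
Brake command fails [AND]: one cut set from each child combined → 2 × 1 × 1 = 2 cut set(s).
Autonomous vehicle fails to stop [OR]: union of children's cut sets → 5 cut set(s).
Minimal cut sets: {Lower wheel-speed sensor trips}; {#2 brake actuator degraded}; {B radar lost, Right lidar malfunctions}; {#1 brake controller is down, North fallback module trips, Perception node malfunctions, Right front camera degraded}; {#1 brake controller is down, CAN bus is down, Perception node malfunctions, Right front camera degraded}.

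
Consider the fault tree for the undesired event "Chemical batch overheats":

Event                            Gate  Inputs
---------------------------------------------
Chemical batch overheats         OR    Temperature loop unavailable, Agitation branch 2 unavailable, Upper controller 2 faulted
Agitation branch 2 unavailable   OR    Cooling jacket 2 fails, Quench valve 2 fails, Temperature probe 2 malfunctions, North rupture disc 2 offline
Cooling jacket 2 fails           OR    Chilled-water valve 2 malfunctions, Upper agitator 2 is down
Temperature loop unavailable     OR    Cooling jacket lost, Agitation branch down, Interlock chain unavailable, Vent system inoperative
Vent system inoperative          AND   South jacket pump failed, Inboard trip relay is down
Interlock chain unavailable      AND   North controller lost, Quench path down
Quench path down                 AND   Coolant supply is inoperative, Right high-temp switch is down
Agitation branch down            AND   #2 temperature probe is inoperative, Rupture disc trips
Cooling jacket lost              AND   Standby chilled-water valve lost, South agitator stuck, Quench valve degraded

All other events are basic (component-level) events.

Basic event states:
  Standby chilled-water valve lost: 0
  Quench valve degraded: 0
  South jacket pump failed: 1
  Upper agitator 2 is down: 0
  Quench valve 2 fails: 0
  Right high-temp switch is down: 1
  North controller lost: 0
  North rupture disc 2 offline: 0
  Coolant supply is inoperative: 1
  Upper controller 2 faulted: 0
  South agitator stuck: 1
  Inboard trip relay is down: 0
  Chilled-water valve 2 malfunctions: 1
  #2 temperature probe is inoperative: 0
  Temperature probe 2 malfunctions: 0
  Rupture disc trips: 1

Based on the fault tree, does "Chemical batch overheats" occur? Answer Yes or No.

Yes

Cooling jacket lost [AND]: Standby chilled-water valve lost=not, South agitator stuck=occurs, Quench valve degraded=not → not all inputs occur → does not occur.
Agitation branch down [AND]: #2 temperature probe is inoperative=not, Rupture disc trips=occurs → not all inputs occur → does not occur.
Quench path down [AND]: Coolant supply is inoperative=occurs, Right high-temp switch is down=occurs → all inputs occur → occurs.
Interlock chain unavailable [AND]: North controller lost=not, Quench path down=occurs → not all inputs occur → does not occur.
Vent system inoperative [AND]: South jacket pump failed=occurs, Inboard trip relay is down=not → not all inputs occur → does not occur.
Temperature loop unavailable [OR]: Cooling jacket lost=not, Agitation branch down=not, Interlock chain unavailable=not, Vent system inoperative=not → no input occurs → does not occur.
Cooling jacket 2 fails [OR]: Chilled-water valve 2 malfunctions=occurs, Upper agitator 2 is down=not → at least one input occurs → occurs.
Agitation branch 2 unavailable [OR]: Cooling jacket 2 fails=occurs, Quench valve 2 fails=not, Temperature probe 2 malfunctions=not, North rupture disc 2 offline=not → at least one input occurs → occurs.
Chemical batch overheats [OR]: Temperature loop unavailable=not, Agitation branch 2 unavailable=occurs, Upper controller 2 faulted=not → at least one input occurs → occurs.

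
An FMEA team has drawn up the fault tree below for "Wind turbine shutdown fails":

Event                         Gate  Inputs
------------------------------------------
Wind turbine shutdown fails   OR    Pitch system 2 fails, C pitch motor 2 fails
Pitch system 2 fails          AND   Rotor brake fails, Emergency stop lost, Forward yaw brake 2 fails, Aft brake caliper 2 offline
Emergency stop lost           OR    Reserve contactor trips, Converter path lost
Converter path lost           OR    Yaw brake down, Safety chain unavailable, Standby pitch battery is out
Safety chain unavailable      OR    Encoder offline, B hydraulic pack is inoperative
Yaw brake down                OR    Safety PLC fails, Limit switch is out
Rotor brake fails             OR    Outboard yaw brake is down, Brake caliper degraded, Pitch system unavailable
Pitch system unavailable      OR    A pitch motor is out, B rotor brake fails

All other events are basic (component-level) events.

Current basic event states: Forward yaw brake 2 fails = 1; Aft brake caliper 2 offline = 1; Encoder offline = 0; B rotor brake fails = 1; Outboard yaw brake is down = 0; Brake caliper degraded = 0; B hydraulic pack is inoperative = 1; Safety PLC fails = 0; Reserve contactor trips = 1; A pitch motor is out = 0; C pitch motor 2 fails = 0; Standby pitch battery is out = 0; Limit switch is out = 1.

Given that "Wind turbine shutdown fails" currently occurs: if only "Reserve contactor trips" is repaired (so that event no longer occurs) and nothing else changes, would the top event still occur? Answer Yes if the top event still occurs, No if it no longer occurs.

Counterfactual: set "Reserve contactor trips" to not occurred.
Pitch system unavailable [OR]: A pitch motor is out=not, B rotor brake fails=occurs → at least one input occurs → occurs.
Rotor brake fails [OR]: Outboard yaw brake is down=not, Brake caliper degraded=not, Pitch system unavailable=occurs → at least one input occurs → occurs.
Yaw brake down [OR]: Safety PLC fails=not, Limit switch is out=occurs → at least one input occurs → occurs.
Safety chain unavailable [OR]: Encoder offline=not, B hydraulic pack is inoperative=occurs → at least one input occurs → occurs.
Converter path lost [OR]: Yaw brake down=occurs, Safety chain unavailable=occurs, Standby pitch battery is out=not → at least one input occurs → occurs.
Emergency stop lost [OR]: Reserve contactor trips=not, Converter path lost=occurs → at least one input occurs → occurs.
Pitch system 2 fails [AND]: Rotor brake fails=occurs, Emergency stop lost=occurs, Forward yaw brake 2 fails=occurs, Aft brake caliper 2 offline=occurs → all inputs occur → occurs.
Wind turbine shutdown fails [OR]: Pitch system 2 fails=occurs, C pitch motor 2 fails=not → at least one input occurs → occurs.

Yes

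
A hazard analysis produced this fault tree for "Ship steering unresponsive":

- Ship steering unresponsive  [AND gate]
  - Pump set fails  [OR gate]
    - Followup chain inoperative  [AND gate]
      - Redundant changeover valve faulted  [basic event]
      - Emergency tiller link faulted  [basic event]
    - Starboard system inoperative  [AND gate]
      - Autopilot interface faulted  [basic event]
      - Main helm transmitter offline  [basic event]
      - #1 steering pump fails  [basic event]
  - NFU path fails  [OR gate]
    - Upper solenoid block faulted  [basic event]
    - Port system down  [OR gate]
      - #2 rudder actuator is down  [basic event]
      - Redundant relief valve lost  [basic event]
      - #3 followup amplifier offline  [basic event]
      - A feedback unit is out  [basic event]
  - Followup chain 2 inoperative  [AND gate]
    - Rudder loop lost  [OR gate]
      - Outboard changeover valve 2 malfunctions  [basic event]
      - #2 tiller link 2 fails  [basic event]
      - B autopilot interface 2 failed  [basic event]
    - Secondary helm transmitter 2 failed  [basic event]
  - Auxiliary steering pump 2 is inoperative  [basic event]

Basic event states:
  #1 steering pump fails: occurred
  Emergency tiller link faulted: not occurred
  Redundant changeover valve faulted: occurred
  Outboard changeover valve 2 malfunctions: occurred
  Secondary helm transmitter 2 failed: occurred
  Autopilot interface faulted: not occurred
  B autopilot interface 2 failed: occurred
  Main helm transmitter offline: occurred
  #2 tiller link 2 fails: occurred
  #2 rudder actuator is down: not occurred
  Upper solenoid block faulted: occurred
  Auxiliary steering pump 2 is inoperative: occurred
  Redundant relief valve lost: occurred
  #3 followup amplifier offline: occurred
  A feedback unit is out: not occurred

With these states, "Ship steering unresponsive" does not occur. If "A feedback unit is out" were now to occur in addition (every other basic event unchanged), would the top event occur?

Counterfactual: set "A feedback unit is out" to occurred.
Followup chain inoperative [AND]: Redundant changeover valve faulted=occurs, Emergency tiller link faulted=not → not all inputs occur → does not occur.
Starboard system inoperative [AND]: Autopilot interface faulted=not, Main helm transmitter offline=occurs, #1 steering pump fails=occurs → not all inputs occur → does not occur.
Pump set fails [OR]: Followup chain inoperative=not, Starboard system inoperative=not → no input occurs → does not occur.
Port system down [OR]: #2 rudder actuator is down=not, Redundant relief valve lost=occurs, #3 followup amplifier offline=occurs, A feedback unit is out=occurs → at least one input occurs → occurs.
NFU path fails [OR]: Upper solenoid block faulted=occurs, Port system down=occurs → at least one input occurs → occurs.
Rudder loop lost [OR]: Outboard changeover valve 2 malfunctions=occurs, #2 tiller link 2 fails=occurs, B autopilot interface 2 failed=occurs → at least one input occurs → occurs.
Followup chain 2 inoperative [AND]: Rudder loop lost=occurs, Secondary helm transmitter 2 failed=occurs → all inputs occur → occurs.
Ship steering unresponsive [AND]: Pump set fails=not, NFU path fails=occurs, Followup chain 2 inoperative=occurs, Auxiliary steering pump 2 is inoperative=occurs → not all inputs occur → does not occur.

No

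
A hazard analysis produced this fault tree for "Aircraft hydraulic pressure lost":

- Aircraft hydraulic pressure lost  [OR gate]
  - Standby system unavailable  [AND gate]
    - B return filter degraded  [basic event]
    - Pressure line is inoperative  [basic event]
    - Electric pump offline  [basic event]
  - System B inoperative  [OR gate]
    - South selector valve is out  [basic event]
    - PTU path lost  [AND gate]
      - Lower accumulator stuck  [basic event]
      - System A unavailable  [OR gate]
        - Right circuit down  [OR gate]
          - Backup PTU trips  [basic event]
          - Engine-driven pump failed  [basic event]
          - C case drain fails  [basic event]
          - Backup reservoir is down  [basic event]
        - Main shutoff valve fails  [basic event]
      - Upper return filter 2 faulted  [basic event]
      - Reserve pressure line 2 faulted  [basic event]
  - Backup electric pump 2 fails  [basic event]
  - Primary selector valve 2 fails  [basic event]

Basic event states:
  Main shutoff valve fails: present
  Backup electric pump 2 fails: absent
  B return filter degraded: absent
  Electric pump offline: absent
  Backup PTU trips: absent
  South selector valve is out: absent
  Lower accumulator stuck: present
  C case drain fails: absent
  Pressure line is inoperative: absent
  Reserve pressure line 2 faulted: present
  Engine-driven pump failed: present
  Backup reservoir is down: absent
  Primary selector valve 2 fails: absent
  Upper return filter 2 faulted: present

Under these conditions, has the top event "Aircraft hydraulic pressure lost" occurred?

Yes

Standby system unavailable [AND]: B return filter degraded=not, Pressure line is inoperative=not, Electric pump offline=not → not all inputs occur → does not occur.
Right circuit down [OR]: Backup PTU trips=not, Engine-driven pump failed=occurs, C case drain fails=not, Backup reservoir is down=not → at least one input occurs → occurs.
System A unavailable [OR]: Right circuit down=occurs, Main shutoff valve fails=occurs → at least one input occurs → occurs.
PTU path lost [AND]: Lower accumulator stuck=occurs, System A unavailable=occurs, Upper return filter 2 faulted=occurs, Reserve pressure line 2 faulted=occurs → all inputs occur → occurs.
System B inoperative [OR]: South selector valve is out=not, PTU path lost=occurs → at least one input occurs → occurs.
Aircraft hydraulic pressure lost [OR]: Standby system unavailable=not, System B inoperative=occurs, Backup electric pump 2 fails=not, Primary selector valve 2 fails=not → at least one input occurs → occurs.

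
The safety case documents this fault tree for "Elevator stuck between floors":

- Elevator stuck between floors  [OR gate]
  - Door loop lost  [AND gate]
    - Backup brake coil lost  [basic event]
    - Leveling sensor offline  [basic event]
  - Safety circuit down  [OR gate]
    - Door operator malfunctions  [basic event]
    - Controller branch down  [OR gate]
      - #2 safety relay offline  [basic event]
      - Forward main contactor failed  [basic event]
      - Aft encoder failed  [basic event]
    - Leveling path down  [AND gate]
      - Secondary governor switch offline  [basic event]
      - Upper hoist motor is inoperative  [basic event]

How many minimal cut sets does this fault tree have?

6

Door loop lost [AND]: one cut set from each child combined → 1 × 1 = 1 cut set(s).
Controller branch down [OR]: union of children's cut sets → 3 cut set(s).
Leveling path down [AND]: one cut set from each child combined → 1 × 1 = 1 cut set(s).
Safety circuit down [OR]: union of children's cut sets → 5 cut set(s).
Elevator stuck between floors [OR]: union of children's cut sets → 6 cut set(s).
Minimal cut sets: {Backup brake coil lost, Leveling sensor offline}; {Door operator malfunctions}; {#2 safety relay offline}; {Forward main contactor failed}; {Aft encoder failed}; {Secondary governor switch offline, Upper hoist motor is inoperative}.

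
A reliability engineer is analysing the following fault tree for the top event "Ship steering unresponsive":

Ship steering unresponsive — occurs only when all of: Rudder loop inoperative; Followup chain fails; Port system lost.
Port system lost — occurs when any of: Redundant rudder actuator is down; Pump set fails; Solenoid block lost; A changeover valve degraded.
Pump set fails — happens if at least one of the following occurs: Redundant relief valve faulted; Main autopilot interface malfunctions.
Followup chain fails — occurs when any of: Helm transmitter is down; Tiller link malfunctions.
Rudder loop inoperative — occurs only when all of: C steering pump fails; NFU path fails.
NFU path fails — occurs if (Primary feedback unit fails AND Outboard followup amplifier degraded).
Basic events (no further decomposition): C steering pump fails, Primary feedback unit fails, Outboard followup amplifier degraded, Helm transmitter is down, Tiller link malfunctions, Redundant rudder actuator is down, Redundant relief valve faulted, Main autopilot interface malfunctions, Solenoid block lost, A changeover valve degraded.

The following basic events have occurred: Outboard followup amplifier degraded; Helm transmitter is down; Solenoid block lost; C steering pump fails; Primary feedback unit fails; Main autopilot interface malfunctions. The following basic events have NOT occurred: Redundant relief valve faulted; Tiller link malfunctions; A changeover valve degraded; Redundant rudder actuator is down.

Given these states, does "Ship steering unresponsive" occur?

Yes

NFU path fails [AND]: Primary feedback unit fails=occurs, Outboard followup amplifier degraded=occurs → all inputs occur → occurs.
Rudder loop inoperative [AND]: C steering pump fails=occurs, NFU path fails=occurs → all inputs occur → occurs.
Followup chain fails [OR]: Helm transmitter is down=occurs, Tiller link malfunctions=not → at least one input occurs → occurs.
Pump set fails [OR]: Redundant relief valve faulted=not, Main autopilot interface malfunctions=occurs → at least one input occurs → occurs.
Port system lost [OR]: Redundant rudder actuator is down=not, Pump set fails=occurs, Solenoid block lost=occurs, A changeover valve degraded=not → at least one input occurs → occurs.
Ship steering unresponsive [AND]: Rudder loop inoperative=occurs, Followup chain fails=occurs, Port system lost=occurs → all inputs occur → occurs.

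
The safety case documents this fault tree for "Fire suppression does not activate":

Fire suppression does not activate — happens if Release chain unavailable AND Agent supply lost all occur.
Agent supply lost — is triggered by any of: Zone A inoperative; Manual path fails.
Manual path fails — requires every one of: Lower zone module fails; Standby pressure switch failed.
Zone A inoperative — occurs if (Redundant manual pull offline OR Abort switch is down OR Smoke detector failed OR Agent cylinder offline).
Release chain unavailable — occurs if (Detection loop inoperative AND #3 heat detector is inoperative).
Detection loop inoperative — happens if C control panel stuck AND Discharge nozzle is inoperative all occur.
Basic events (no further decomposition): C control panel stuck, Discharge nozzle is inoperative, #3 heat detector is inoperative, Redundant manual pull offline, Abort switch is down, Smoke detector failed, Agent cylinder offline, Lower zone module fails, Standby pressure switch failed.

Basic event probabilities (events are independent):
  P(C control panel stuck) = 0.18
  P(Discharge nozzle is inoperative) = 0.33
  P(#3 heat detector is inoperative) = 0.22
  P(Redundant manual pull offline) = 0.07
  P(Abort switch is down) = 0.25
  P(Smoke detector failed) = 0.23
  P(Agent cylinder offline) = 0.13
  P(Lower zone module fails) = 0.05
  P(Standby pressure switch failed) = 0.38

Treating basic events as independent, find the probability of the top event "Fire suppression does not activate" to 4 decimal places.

0.0071

P(Detection loop inoperative) [AND] = 0.18 × 0.33 = 0.059400
P(Release chain unavailable) [AND] = 0.059400 × 0.22 = 0.013068
P(Zone A inoperative) [OR] = 1 − (1−0.07) × (1−0.25) × (1−0.23) × (1−0.13) = 0.532745
P(Manual path fails) [AND] = 0.05 × 0.38 = 0.019000
P(Agent supply lost) [OR] = 1 − (1−0.532745) × (1−0.019000) = 0.541623
P(Fire suppression does not activate) [AND] = 0.013068 × 0.541623 = 0.007078
Rounded to 4 decimal places: P(Fire suppression does not activate) ≈ 0.0071.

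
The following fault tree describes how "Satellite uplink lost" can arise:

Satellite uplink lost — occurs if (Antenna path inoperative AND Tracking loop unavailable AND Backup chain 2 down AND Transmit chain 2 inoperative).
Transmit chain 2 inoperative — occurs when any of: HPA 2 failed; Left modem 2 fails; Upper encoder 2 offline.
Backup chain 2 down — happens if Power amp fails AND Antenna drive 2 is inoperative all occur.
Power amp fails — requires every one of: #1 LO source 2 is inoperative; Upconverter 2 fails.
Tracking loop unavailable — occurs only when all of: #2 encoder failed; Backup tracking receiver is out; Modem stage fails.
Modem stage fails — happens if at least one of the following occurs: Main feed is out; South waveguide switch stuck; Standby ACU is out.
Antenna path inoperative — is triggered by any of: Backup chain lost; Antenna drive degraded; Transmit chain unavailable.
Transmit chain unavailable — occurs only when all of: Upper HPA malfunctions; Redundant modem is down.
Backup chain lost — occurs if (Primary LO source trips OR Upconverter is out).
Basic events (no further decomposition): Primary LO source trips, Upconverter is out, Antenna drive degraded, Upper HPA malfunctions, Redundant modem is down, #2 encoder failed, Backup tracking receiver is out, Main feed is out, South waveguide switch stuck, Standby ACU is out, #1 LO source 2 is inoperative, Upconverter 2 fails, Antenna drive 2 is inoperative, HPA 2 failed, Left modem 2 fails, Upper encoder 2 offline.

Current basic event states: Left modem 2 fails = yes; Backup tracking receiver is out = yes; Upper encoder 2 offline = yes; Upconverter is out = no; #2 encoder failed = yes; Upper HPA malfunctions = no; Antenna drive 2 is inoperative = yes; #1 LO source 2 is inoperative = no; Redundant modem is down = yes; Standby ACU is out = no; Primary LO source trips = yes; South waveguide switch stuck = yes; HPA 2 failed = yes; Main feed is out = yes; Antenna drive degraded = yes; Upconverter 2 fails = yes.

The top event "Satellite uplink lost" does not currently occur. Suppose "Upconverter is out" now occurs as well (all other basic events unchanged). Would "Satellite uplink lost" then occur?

Counterfactual: set "Upconverter is out" to occurred.
Backup chain lost [OR]: Primary LO source trips=occurs, Upconverter is out=occurs → at least one input occurs → occurs.
Transmit chain unavailable [AND]: Upper HPA malfunctions=not, Redundant modem is down=occurs → not all inputs occur → does not occur.
Antenna path inoperative [OR]: Backup chain lost=occurs, Antenna drive degraded=occurs, Transmit chain unavailable=not → at least one input occurs → occurs.
Modem stage fails [OR]: Main feed is out=occurs, South waveguide switch stuck=occurs, Standby ACU is out=not → at least one input occurs → occurs.
Tracking loop unavailable [AND]: #2 encoder failed=occurs, Backup tracking receiver is out=occurs, Modem stage fails=occurs → all inputs occur → occurs.
Power amp fails [AND]: #1 LO source 2 is inoperative=not, Upconverter 2 fails=occurs → not all inputs occur → does not occur.
Backup chain 2 down [AND]: Power amp fails=not, Antenna drive 2 is inoperative=occurs → not all inputs occur → does not occur.
Transmit chain 2 inoperative [OR]: HPA 2 failed=occurs, Left modem 2 fails=occurs, Upper encoder 2 offline=occurs → at least one input occurs → occurs.
Satellite uplink lost [AND]: Antenna path inoperative=occurs, Tracking loop unavailable=occurs, Backup chain 2 down=not, Transmit chain 2 inoperative=occurs → not all inputs occur → does not occur.

No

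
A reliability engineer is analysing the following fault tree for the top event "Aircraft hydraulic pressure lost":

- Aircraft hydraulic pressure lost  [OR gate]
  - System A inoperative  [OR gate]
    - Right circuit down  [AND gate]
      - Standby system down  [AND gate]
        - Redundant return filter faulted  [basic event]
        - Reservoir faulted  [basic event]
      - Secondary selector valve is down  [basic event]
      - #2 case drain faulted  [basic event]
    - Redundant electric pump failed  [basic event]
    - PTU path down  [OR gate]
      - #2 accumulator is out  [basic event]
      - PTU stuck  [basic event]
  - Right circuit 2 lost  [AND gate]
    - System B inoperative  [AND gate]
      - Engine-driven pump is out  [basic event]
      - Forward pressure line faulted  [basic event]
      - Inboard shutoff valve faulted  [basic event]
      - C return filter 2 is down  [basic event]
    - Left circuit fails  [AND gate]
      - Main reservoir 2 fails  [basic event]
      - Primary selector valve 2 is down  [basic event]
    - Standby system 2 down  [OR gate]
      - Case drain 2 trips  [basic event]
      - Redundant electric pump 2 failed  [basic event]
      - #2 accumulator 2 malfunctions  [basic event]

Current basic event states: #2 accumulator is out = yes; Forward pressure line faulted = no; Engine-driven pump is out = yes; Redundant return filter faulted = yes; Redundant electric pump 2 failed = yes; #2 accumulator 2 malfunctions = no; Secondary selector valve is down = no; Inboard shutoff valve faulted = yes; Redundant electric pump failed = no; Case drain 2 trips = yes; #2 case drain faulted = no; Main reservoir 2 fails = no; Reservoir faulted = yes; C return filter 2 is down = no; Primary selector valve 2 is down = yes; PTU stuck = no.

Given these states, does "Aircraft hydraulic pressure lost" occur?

Yes

Standby system down [AND]: Redundant return filter faulted=occurs, Reservoir faulted=occurs → all inputs occur → occurs.
Right circuit down [AND]: Standby system down=occurs, Secondary selector valve is down=not, #2 case drain faulted=not → not all inputs occur → does not occur.
PTU path down [OR]: #2 accumulator is out=occurs, PTU stuck=not → at least one input occurs → occurs.
System A inoperative [OR]: Right circuit down=not, Redundant electric pump failed=not, PTU path down=occurs → at least one input occurs → occurs.
System B inoperative [AND]: Engine-driven pump is out=occurs, Forward pressure line faulted=not, Inboard shutoff valve faulted=occurs, C return filter 2 is down=not → not all inputs occur → does not occur.
Left circuit fails [AND]: Main reservoir 2 fails=not, Primary selector valve 2 is down=occurs → not all inputs occur → does not occur.
Standby system 2 down [OR]: Case drain 2 trips=occurs, Redundant electric pump 2 failed=occurs, #2 accumulator 2 malfunctions=not → at least one input occurs → occurs.
Right circuit 2 lost [AND]: System B inoperative=not, Left circuit fails=not, Standby system 2 down=occurs → not all inputs occur → does not occur.
Aircraft hydraulic pressure lost [OR]: System A inoperative=occurs, Right circuit 2 lost=not → at least one input occurs → occurs.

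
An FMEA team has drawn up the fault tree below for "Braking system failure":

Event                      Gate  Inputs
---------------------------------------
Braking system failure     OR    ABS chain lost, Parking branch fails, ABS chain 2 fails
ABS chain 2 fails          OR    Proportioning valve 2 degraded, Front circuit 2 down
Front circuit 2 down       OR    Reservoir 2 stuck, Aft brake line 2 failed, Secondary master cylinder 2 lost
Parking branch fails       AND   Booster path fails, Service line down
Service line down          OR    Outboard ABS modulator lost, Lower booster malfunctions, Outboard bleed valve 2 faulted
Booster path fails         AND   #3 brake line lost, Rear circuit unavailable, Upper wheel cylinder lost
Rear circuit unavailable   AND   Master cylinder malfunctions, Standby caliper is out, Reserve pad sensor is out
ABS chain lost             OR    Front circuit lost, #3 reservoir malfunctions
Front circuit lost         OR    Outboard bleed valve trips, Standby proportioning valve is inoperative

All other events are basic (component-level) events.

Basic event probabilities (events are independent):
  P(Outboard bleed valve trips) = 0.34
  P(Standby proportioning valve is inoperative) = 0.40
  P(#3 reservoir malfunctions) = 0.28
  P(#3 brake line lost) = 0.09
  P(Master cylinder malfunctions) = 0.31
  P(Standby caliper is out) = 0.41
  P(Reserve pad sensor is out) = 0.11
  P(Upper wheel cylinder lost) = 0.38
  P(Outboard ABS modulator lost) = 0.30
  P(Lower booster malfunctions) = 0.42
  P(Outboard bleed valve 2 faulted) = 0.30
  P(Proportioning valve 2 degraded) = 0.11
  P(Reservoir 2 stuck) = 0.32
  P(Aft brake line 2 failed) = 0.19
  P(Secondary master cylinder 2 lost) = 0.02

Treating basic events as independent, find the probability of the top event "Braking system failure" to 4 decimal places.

0.8631

P(Front circuit lost) [OR] = 1 − (1−0.34) × (1−0.40) = 0.604000
P(ABS chain lost) [OR] = 1 − (1−0.604000) × (1−0.28) = 0.714880
P(Rear circuit unavailable) [AND] = 0.31 × 0.41 × 0.11 = 0.013981
P(Booster path fails) [AND] = 0.09 × 0.013981 × 0.38 = 0.000478
P(Service line down) [OR] = 1 − (1−0.30) × (1−0.42) × (1−0.30) = 0.715800
P(Parking branch fails) [AND] = 0.000478 × 0.715800 = 0.000342
P(Front circuit 2 down) [OR] = 1 − (1−0.32) × (1−0.19) × (1−0.02) = 0.460216
P(ABS chain 2 fails) [OR] = 1 − (1−0.11) × (1−0.460216) = 0.519592
P(Braking system failure) [OR] = 1 − (1−0.714880) × (1−0.000342) × (1−0.519592) = 0.863073
Rounded to 4 decimal places: P(Braking system failure) ≈ 0.8631.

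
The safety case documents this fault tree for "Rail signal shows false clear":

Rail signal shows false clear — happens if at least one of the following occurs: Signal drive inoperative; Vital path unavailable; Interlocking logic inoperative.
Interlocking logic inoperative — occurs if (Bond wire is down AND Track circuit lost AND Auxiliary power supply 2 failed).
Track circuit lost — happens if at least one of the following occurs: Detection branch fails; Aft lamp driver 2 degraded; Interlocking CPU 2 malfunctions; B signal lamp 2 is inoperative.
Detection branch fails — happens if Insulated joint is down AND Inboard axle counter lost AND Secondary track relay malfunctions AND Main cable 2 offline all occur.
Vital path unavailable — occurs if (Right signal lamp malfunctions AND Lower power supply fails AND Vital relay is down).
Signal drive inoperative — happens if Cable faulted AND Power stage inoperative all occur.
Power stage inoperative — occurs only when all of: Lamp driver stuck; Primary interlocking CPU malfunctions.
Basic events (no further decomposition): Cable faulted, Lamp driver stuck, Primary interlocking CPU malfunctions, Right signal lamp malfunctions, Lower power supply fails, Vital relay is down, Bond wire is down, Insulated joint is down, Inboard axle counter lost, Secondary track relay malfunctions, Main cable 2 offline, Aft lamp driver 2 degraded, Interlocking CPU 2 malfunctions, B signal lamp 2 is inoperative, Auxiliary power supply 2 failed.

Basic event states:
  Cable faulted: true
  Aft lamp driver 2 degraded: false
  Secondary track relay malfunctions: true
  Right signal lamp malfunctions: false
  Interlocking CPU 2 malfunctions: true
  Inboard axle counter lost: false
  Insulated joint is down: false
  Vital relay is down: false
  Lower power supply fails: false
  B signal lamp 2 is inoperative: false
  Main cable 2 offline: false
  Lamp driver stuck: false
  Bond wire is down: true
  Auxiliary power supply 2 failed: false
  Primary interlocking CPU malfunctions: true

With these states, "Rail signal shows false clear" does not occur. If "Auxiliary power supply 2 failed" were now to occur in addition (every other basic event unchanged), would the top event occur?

Yes

Counterfactual: set "Auxiliary power supply 2 failed" to occurred.
Power stage inoperative [AND]: Lamp driver stuck=not, Primary interlocking CPU malfunctions=occurs → not all inputs occur → does not occur.
Signal drive inoperative [AND]: Cable faulted=occurs, Power stage inoperative=not → not all inputs occur → does not occur.
Vital path unavailable [AND]: Right signal lamp malfunctions=not, Lower power supply fails=not, Vital relay is down=not → not all inputs occur → does not occur.
Detection branch fails [AND]: Insulated joint is down=not, Inboard axle counter lost=not, Secondary track relay malfunctions=occurs, Main cable 2 offline=not → not all inputs occur → does not occur.
Track circuit lost [OR]: Detection branch fails=not, Aft lamp driver 2 degraded=not, Interlocking CPU 2 malfunctions=occurs, B signal lamp 2 is inoperative=not → at least one input occurs → occurs.
Interlocking logic inoperative [AND]: Bond wire is down=occurs, Track circuit lost=occurs, Auxiliary power supply 2 failed=occurs → all inputs occur → occurs.
Rail signal shows false clear [OR]: Signal drive inoperative=not, Vital path unavailable=not, Interlocking logic inoperative=occurs → at least one input occurs → occurs.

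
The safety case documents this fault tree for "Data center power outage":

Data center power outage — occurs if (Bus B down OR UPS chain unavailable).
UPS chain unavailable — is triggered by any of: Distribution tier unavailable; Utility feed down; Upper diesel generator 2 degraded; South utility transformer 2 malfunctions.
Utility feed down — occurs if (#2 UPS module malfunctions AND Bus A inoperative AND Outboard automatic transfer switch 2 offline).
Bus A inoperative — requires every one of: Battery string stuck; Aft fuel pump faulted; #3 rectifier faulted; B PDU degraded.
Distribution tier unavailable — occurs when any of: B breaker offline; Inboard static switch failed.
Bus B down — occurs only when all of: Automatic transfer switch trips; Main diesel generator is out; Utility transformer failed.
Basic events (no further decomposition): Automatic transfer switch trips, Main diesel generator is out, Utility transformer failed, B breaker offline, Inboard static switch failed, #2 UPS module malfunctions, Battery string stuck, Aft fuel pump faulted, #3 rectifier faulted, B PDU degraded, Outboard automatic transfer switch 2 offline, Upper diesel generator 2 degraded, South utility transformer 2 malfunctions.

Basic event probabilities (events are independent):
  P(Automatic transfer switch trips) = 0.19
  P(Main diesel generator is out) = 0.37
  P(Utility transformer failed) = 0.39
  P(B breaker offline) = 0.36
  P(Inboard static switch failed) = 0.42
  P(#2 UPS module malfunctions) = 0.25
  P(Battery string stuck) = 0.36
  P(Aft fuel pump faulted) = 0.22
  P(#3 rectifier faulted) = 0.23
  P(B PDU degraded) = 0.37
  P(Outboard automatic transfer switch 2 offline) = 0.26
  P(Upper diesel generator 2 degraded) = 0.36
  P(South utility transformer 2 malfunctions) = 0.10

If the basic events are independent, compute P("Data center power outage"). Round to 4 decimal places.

0.7921

P(Bus B down) [AND] = 0.19 × 0.37 × 0.39 = 0.027417
P(Distribution tier unavailable) [OR] = 1 − (1−0.36) × (1−0.42) = 0.628800
P(Bus A inoperative) [AND] = 0.36 × 0.22 × 0.23 × 0.37 = 0.006740
P(Utility feed down) [AND] = 0.25 × 0.006740 × 0.26 = 0.000438
P(UPS chain unavailable) [OR] = 1 − (1−0.628800) × (1−0.000438) × (1−0.36) × (1−0.10) = 0.786282
P(Data center power outage) [OR] = 1 − (1−0.027417) × (1−0.786282) = 0.792142
Rounded to 4 decimal places: P(Data center power outage) ≈ 0.7921.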